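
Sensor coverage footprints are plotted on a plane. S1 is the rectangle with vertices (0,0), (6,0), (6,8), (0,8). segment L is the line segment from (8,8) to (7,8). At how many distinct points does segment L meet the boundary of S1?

The segment lies entirely outside S1 and never meets its boundary.

0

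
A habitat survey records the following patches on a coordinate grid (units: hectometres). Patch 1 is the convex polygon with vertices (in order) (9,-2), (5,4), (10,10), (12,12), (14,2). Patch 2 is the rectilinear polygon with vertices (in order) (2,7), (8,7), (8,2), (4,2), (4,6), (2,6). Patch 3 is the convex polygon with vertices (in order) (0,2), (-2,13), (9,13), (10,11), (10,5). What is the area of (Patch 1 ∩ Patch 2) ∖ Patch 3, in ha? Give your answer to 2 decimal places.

|Patch 1 ∩ Patch 2| = 9.9167.
|(Patch 1 ∩ Patch 2) ∩ Patch 3| = 5.3306.
|(Patch 1 ∩ Patch 2) ∖ Patch 3| = 9.9167 − 5.3306 = 4.59.

4.59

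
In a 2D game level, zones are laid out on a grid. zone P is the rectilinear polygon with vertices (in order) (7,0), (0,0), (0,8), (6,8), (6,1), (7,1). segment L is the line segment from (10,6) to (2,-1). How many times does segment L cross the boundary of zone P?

The segment meets the boundary at (3.143,0), (6,2.5).

2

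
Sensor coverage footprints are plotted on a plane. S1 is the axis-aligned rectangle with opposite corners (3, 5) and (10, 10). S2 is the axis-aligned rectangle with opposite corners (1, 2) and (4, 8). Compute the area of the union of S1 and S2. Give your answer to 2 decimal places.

By inclusion–exclusion:
Individual areas: |S1| = 35, |S2| = 18.
|S1∩S2|: x∈[3,4], y∈[5,8] → 1·3 = 3.
|S1 ∪ S2| = 53 − 3 = 50.00.

50.00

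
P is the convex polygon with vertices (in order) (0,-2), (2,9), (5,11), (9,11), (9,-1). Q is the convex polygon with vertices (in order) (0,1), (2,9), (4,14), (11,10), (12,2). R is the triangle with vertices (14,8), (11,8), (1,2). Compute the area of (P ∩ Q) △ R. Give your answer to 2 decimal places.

|P ∩ Q| = 69.4558.
|(P ∩ Q) ∩ R| = 4.4308.
|(P ∩ Q) △ R| = 69.4558 + 9 − 8.8615 = 69.59.

69.59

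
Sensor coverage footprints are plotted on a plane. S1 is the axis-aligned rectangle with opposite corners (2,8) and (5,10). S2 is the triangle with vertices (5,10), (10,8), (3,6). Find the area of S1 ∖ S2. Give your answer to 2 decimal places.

|S1| = 6, |S1∩S2| = 1.
|S1 ∖ S2| = |S1| − |S1∩S2| = 6 − 1 = 5.00.

5.00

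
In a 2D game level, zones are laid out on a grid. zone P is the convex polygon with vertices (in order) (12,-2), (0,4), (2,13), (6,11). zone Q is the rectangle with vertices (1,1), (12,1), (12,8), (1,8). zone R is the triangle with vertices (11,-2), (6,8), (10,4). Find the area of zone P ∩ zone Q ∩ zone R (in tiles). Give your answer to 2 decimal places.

The intersection is the polygon with vertices (10.435,1.391), (10.5,1), (9.5,1), (6,8), (8.571,5.429).
By the shoelace formula its area is 6.95.

6.95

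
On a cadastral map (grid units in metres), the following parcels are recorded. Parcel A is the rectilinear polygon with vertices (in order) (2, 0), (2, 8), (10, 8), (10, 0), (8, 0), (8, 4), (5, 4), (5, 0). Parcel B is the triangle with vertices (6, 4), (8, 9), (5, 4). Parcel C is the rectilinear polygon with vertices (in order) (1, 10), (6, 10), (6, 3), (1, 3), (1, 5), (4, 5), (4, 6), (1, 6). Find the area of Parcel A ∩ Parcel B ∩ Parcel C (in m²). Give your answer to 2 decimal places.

0.83

The intersection is the polygon with vertices (5,4), (6,5.667), (6,4).
By the shoelace formula its area is 0.83.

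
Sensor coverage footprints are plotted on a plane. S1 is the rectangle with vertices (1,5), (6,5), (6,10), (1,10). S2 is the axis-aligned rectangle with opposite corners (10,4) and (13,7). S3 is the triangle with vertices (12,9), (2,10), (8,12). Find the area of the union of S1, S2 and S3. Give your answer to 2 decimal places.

46.20

By inclusion–exclusion:
Individual areas: |S1| = 25, |S2| = 9, |S3| = 13.
|S1∩S2| = 0 (no overlap).
|S1∩S3| = 0.8.
|S2∩S3| = 0.
|S1∩S2∩S3| = 0.
|S1 ∪ S2 ∪ S3| = 47 − 0.8 + 0 = 46.20.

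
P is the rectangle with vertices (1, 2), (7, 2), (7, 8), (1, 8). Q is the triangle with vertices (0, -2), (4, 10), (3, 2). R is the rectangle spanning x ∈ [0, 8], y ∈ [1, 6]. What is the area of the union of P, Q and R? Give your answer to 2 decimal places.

54.29

By inclusion–exclusion:
Individual areas: |P| = 36, |Q| = 10, |R| = 40.
|P∩Q| = 6.25.
|P∩R|: x∈[1,7], y∈[2,6] → 6·4 = 24.
|Q∩R| = 6.4583.
|P∩Q∩R| = 5.
|P ∪ Q ∪ R| = 86 − 36.7083 + 5 = 54.29.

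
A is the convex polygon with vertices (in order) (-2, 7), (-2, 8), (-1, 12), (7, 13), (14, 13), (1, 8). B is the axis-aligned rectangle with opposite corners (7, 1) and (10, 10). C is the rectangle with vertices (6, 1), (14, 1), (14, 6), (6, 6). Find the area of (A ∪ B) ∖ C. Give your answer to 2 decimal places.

54.00

|A ∪ B| = 69.
|(A ∪ B) ∩ C| = 15.
|(A ∪ B) ∖ C| = 69 − 15 = 54.00.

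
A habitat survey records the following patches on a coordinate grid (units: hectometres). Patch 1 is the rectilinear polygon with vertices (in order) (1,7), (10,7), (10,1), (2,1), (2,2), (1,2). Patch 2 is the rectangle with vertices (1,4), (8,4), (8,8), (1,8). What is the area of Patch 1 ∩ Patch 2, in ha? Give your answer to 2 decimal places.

The intersection is the polygon with vertices (8,7), (8,4), (1,4), (1,7).
By the shoelace formula its area is 21.00.

21.00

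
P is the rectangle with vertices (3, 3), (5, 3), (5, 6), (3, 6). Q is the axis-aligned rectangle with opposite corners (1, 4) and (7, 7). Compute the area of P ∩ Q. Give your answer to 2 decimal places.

|P∩Q|: x∈[3,5], y∈[4,6] → 2·2 = 4.

4.00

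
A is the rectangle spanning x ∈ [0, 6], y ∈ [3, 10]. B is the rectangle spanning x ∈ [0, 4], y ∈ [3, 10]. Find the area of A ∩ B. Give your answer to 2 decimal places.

28.00

|A∩B|: x∈[0,4], y∈[3,10] → 4·7 = 28.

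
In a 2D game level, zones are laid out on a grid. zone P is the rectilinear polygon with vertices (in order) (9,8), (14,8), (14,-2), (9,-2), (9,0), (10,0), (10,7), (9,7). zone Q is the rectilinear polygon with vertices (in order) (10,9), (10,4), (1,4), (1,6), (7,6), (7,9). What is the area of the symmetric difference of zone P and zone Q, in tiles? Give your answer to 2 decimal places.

|zone P| = 43, |zone Q| = 27, |zone P∩zone Q| = 1.
|zone P △ zone Q| = |zone P| + |zone Q| − 2·|zone P∩zone Q| = 43 + 27 − 2 = 68.00.

68.00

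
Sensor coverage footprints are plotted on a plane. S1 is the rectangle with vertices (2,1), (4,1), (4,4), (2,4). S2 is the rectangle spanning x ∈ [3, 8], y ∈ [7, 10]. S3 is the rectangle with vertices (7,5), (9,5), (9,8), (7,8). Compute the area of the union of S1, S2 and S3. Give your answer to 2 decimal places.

26.00

By inclusion–exclusion:
Individual areas: |S1| = 6, |S2| = 15, |S3| = 6.
|S1∩S2| = 0 (no overlap).
|S1∩S3| = 0 (no overlap).
|S2∩S3|: x∈[7,8], y∈[7,8] → 1·1 = 1.
|S1∩S2∩S3| = 0.
|S1 ∪ S2 ∪ S3| = 27 − 1 + 0 = 26.00.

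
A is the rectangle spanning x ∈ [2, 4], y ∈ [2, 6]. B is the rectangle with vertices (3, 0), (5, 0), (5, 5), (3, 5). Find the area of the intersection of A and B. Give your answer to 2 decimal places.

|A∩B|: x∈[3,4], y∈[2,5] → 1·3 = 3.

3.00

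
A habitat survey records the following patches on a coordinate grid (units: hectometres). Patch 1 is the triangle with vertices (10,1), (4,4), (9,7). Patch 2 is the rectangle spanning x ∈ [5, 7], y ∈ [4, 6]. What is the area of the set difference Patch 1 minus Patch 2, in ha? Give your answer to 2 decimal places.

14.10

|Patch 1| = 16.5, |Patch 1∩Patch 2| = 2.4.
|Patch 1 ∖ Patch 2| = |Patch 1| − |Patch 1∩Patch 2| = 16.5 − 2.4 = 14.10.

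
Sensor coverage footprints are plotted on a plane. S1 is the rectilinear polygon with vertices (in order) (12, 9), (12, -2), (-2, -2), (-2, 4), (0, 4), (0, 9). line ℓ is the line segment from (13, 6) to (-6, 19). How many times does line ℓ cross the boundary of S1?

2

The segment meets the boundary at (8.615,9), (12,6.684).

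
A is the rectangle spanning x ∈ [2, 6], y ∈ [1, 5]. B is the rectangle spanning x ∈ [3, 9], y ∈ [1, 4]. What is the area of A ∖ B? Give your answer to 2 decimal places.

7.00

|A∩B|: x∈[3,6], y∈[1,4] → 3·3 = 9.
|A| = 16.
|A ∖ B| = |A| − |A∩B| = 16 − 9 = 7.00.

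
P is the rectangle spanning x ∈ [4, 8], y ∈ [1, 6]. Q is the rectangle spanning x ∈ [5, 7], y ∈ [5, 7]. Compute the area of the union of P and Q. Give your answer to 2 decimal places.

By inclusion–exclusion:
Individual areas: |P| = 20, |Q| = 4.
|P∩Q|: x∈[5,7], y∈[5,6] → 2·1 = 2.
|P ∪ Q| = 24 − 2 = 22.00.

22.00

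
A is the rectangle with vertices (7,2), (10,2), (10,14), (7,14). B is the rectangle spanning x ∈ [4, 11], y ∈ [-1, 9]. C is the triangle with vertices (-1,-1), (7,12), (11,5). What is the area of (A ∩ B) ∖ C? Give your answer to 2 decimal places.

6.70

|A ∩ B| = 21.
|(A ∩ B) ∩ C| = 14.3036.
|(A ∩ B) ∖ C| = 21 − 14.3036 = 6.70.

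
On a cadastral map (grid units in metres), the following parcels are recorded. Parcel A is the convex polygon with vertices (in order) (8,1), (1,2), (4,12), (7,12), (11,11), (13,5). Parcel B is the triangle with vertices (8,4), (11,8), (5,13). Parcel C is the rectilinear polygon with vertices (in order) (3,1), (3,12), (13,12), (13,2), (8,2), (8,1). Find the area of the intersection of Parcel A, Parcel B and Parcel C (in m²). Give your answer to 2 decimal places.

19.07

The intersection is the polygon with vertices (11,8), (8,4), (5.333,12), (6.2,12).
By the shoelace formula its area is 19.07.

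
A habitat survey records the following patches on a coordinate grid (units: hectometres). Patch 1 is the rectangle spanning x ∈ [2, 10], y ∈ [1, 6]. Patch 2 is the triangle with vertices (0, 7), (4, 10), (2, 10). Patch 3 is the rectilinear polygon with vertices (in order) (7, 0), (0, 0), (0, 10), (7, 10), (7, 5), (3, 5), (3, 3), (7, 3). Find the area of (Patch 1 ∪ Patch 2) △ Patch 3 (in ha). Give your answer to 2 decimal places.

|Patch 1 ∪ Patch 2| = 43.
|(Patch 1 ∪ Patch 2) ∩ Patch 3| = 20.
|(Patch 1 ∪ Patch 2) △ Patch 3| = 43 + 62 − 40 = 65.00.

65.00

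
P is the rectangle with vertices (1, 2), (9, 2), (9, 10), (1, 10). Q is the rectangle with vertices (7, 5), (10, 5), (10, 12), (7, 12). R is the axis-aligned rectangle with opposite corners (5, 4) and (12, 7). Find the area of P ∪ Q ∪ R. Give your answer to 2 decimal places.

By inclusion–exclusion:
Individual areas: |P| = 64, |Q| = 21, |R| = 21.
|P∩Q|: x∈[7,9], y∈[5,10] → 2·5 = 10.
|P∩R|: x∈[5,9], y∈[4,7] → 4·3 = 12.
|Q∩R|: x∈[7,10], y∈[5,7] → 3·2 = 6.
|P∩Q∩R| = 4.
|P ∪ Q ∪ R| = 106 − 28 + 4 = 82.00.

82.00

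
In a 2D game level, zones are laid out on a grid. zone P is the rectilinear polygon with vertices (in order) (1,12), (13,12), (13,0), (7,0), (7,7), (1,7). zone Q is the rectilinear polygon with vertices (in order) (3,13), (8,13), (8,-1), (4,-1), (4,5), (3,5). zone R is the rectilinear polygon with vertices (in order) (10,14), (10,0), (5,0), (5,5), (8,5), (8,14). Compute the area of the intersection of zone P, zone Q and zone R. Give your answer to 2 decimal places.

5.00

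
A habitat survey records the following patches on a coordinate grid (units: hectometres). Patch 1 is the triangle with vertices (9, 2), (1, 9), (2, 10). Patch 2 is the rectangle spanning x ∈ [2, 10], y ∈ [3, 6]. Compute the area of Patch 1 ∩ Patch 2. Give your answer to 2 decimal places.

2.01

The intersection is the polygon with vertices (4.429,6), (5.5,6), (8.125,3), (7.857,3).
By the shoelace formula its area is 2.01.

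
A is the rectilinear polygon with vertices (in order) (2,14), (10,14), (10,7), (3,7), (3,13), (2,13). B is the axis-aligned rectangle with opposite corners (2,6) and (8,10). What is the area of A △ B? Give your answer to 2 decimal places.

44.00

|A| = 50, |B| = 24, |A∩B| = 15.
|A △ B| = |A| + |B| − 2·|A∩B| = 50 + 24 − 30 = 44.00.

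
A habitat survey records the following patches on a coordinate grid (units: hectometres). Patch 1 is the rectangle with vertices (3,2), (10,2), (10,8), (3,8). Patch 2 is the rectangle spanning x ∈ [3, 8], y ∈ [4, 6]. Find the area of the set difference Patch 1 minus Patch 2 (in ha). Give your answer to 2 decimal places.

|Patch 1∩Patch 2|: x∈[3,8], y∈[4,6] → 5·2 = 10.
|Patch 1| = 42.
|Patch 1 ∖ Patch 2| = |Patch 1| − |Patch 1∩Patch 2| = 42 − 10 = 32.00.

32.00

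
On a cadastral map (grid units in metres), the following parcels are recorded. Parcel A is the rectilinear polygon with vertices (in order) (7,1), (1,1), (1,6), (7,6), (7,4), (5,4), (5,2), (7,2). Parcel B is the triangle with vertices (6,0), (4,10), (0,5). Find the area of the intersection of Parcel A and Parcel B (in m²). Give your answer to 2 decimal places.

14.68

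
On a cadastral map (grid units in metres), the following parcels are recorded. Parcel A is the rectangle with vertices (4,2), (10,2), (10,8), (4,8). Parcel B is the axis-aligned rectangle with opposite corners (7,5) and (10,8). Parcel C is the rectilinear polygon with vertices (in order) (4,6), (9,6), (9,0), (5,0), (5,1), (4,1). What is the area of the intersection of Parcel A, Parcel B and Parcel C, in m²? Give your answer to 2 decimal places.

2.00

The intersection is the polygon with vertices (7,5), (7,6), (9,6), (9,5).
By the shoelace formula its area is 2.00.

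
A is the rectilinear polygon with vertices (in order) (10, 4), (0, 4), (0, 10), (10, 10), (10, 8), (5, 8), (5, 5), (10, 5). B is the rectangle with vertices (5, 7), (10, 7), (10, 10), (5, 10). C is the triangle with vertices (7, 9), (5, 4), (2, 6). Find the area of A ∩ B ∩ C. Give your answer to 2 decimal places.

0.63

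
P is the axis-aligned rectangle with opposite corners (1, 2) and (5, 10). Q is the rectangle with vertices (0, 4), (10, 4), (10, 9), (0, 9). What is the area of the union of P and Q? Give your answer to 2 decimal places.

62.00

By inclusion–exclusion:
Individual areas: |P| = 32, |Q| = 50.
|P∩Q|: x∈[1,5], y∈[4,9] → 4·5 = 20.
|P ∪ Q| = 82 − 20 = 62.00.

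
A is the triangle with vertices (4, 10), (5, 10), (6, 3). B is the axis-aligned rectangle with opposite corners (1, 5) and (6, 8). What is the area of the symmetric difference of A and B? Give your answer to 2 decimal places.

|A| = 3.5, |B| = 15, |A∩B| = 1.5.
|A △ B| = |A| + |B| − 2·|A∩B| = 3.5 + 15 − 3 = 15.50.

15.50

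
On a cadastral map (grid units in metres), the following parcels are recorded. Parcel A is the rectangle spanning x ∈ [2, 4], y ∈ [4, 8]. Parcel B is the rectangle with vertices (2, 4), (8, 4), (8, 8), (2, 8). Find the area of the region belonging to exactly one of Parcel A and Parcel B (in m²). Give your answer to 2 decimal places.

|Parcel A∩Parcel B|: x∈[2,4], y∈[4,8] → 2·4 = 8.
|Parcel A △ Parcel B| = |Parcel A| + |Parcel B| − 2·|Parcel A∩Parcel B| = 8 + 24 − 16 = 16.00.

16.00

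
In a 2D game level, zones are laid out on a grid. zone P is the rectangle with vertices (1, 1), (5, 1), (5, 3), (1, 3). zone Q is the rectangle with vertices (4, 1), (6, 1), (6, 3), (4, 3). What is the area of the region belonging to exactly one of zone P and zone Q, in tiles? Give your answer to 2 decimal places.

8.00

|zone P∩zone Q|: x∈[4,5], y∈[1,3] → 1·2 = 2.
|zone P △ zone Q| = |zone P| + |zone Q| − 2·|zone P∩zone Q| = 8 + 4 − 4 = 8.00.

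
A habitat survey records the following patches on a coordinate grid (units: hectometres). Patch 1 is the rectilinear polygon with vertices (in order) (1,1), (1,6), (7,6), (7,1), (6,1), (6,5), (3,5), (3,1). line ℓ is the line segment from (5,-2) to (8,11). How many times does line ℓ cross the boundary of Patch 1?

2

The segment meets the boundary at (6.846,6), (6,2.333).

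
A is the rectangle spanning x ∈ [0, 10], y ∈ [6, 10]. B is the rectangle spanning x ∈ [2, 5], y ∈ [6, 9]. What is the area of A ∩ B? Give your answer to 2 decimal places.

9.00

|A∩B|: x∈[2,5], y∈[6,9] → 3·3 = 9.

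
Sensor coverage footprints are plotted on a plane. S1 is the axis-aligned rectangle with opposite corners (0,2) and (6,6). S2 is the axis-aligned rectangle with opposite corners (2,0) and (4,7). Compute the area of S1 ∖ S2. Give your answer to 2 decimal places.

16.00

|S1∩S2|: x∈[2,4], y∈[2,6] → 2·4 = 8.
|S1| = 24.
|S1 ∖ S2| = |S1| − |S1∩S2| = 24 − 8 = 16.00.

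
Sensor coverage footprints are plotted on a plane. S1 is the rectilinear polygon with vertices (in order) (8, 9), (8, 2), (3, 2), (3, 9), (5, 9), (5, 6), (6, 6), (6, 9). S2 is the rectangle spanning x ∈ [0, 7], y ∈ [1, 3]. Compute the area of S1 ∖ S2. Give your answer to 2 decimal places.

|S1| = 32, |S1∩S2| = 4.
|S1 ∖ S2| = |S1| − |S1∩S2| = 32 − 4 = 28.00.

28.00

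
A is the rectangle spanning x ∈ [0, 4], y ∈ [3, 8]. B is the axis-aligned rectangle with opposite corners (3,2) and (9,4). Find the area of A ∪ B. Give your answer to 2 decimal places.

31.00

By inclusion–exclusion:
Individual areas: |A| = 20, |B| = 12.
|A∩B|: x∈[3,4], y∈[3,4] → 1·1 = 1.
|A ∪ B| = 32 − 1 = 31.00.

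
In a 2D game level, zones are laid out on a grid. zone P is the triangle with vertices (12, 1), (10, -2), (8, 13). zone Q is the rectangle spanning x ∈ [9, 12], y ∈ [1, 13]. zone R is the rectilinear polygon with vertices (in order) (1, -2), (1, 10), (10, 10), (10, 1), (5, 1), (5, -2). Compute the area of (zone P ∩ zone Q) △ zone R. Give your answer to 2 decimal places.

92.85

|zone P ∩ zone Q| = 12.15.
|(zone P ∩ zone Q) ∩ zone R| = 6.15.
|(zone P ∩ zone Q) △ zone R| = 12.15 + 93 − 12.3 = 92.85.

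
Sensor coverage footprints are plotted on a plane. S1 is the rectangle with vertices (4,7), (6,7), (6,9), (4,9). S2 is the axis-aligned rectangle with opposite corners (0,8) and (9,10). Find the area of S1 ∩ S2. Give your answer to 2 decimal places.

2.00

|S1∩S2|: x∈[4,6], y∈[8,9] → 2·1 = 2.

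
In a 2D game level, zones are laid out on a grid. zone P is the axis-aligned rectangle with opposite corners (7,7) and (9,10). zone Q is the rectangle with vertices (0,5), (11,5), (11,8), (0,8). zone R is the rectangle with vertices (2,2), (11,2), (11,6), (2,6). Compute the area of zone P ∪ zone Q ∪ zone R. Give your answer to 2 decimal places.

By inclusion–exclusion:
Individual areas: |zone P| = 6, |zone Q| = 33, |zone R| = 36.
|zone P∩zone Q|: x∈[7,9], y∈[7,8] → 2·1 = 2.
|zone P∩zone R| = 0 (no overlap).
|zone Q∩zone R|: x∈[2,11], y∈[5,6] → 9·1 = 9.
|zone P∩zone Q∩zone R| = 0.
|zone P ∪ zone Q ∪ zone R| = 75 − 11 + 0 = 64.00.

64.00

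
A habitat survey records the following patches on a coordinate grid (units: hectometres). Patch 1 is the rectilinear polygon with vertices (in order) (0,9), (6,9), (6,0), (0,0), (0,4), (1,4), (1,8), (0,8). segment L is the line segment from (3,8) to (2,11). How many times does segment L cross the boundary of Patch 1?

1

The segment meets the boundary at (2.667,9).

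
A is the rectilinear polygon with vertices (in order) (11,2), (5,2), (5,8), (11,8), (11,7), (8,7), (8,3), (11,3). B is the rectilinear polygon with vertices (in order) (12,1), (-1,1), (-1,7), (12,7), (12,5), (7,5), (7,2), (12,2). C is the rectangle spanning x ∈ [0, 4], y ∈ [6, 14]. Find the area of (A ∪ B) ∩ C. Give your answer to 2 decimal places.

4.00

The region (A ∪ B) ∩ C is the polygon with vertices (4,7), (4,6), (0,6), (0,7).
By the shoelace formula its area is 4.00.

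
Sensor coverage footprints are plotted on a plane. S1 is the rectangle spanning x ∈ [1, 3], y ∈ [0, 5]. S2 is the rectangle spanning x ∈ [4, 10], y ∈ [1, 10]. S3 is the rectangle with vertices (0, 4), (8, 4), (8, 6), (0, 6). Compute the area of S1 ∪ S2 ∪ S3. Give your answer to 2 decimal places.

70.00

By inclusion–exclusion:
Individual areas: |S1| = 10, |S2| = 54, |S3| = 16.
|S1∩S2| = 0 (no overlap).
|S1∩S3|: x∈[1,3], y∈[4,5] → 2·1 = 2.
|S2∩S3|: x∈[4,8], y∈[4,6] → 4·2 = 8.
|S1∩S2∩S3| = 0.
|S1 ∪ S2 ∪ S3| = 80 − 10 + 0 = 70.00.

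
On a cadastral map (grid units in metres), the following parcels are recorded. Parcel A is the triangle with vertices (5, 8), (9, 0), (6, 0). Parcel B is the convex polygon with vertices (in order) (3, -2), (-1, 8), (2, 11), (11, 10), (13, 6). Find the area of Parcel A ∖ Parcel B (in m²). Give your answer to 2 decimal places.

|Parcel A| = 12, |Parcel A∩Parcel B| = 8.5909.
|Parcel A ∖ Parcel B| = |Parcel A| − |Parcel A∩Parcel B| = 12 − 8.5909 = 3.41.

3.41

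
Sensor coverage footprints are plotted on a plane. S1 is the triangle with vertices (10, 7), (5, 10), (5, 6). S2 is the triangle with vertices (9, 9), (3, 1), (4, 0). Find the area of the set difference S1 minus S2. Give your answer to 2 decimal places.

|S1| = 10, |S1∩S2| = 0.5242.
|S1 ∖ S2| = |S1| − |S1∩S2| = 10 − 0.5242 = 9.48.

9.48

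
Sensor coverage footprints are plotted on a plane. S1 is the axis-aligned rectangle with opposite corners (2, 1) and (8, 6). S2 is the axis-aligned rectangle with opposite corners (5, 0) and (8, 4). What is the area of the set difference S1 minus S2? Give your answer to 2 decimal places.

21.00

|S1∩S2|: x∈[5,8], y∈[1,4] → 3·3 = 9.
|S1| = 30.
|S1 ∖ S2| = |S1| − |S1∩S2| = 30 − 9 = 21.00.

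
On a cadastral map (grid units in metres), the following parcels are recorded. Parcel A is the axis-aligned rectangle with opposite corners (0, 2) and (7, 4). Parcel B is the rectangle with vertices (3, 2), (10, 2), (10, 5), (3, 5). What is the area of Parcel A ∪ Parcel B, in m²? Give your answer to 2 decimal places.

27.00

By inclusion–exclusion:
Individual areas: |Parcel A| = 14, |Parcel B| = 21.
|Parcel A∩Parcel B|: x∈[3,7], y∈[2,4] → 4·2 = 8.
|Parcel A ∪ Parcel B| = 35 − 8 = 27.00.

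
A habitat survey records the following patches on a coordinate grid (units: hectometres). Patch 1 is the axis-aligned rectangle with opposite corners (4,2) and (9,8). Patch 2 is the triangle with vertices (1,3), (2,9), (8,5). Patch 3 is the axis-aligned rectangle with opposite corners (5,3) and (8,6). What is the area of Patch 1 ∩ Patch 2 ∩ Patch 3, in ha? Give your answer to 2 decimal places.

3.54

The intersection is the polygon with vertices (8,5), (5,4.143), (5,6), (6.5,6).
By the shoelace formula its area is 3.54.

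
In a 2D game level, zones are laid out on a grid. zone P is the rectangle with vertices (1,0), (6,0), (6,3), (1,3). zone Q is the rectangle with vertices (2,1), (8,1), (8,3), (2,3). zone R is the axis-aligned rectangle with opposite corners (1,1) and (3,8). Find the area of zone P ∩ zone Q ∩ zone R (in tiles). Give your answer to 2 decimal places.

2.00

The intersection is the polygon with vertices (2,1), (2,3), (3,3), (3,1).
By the shoelace formula its area is 2.00.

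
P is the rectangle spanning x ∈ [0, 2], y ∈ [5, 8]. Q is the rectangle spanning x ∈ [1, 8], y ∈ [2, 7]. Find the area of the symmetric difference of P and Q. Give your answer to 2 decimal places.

|P∩Q|: x∈[1,2], y∈[5,7] → 1·2 = 2.
|P △ Q| = |P| + |Q| − 2·|P∩Q| = 6 + 35 − 4 = 37.00.

37.00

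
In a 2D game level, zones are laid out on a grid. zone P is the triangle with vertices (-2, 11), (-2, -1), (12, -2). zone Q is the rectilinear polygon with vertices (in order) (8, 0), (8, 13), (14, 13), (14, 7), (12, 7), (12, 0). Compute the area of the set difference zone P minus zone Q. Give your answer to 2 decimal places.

|zone P| = 84, |zone P∩zone Q| = 1.5824.
|zone P ∖ zone Q| = |zone P| − |zone P∩zone Q| = 84 − 1.5824 = 82.42.

82.42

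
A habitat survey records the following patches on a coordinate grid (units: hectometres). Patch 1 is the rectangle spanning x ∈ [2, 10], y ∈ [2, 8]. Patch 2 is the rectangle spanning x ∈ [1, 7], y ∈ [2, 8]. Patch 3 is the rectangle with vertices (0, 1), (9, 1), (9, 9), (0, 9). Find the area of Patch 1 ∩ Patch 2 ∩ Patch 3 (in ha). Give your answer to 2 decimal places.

30.00

The intersection is the polygon with vertices (7,2), (2,2), (2,8), (7,8).
By the shoelace formula its area is 30.00.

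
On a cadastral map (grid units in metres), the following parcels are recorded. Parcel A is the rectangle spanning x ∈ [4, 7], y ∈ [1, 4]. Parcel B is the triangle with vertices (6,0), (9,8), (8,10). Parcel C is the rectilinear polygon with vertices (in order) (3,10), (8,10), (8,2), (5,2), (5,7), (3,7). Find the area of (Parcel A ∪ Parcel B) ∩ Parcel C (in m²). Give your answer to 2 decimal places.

The region (Parcel A ∪ Parcel B) ∩ Parcel C is the polygon with vertices (6.8,4), (8,10), (8,5.333), (7,2.667), (7,2), (5,2), (5,4).
By the shoelace formula its area is 7.60.

7.60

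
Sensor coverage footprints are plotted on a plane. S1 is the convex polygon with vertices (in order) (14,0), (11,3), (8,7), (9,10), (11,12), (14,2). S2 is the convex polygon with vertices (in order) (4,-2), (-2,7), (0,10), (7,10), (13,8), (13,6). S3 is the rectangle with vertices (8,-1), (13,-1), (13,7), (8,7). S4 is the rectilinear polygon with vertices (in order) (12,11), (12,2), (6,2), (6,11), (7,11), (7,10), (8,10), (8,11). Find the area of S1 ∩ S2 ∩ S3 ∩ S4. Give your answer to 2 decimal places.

8.00

The intersection is the polygon with vertices (10.45,3.733), (8,7), (12,7), (12,5.111).
By the shoelace formula its area is 8.00.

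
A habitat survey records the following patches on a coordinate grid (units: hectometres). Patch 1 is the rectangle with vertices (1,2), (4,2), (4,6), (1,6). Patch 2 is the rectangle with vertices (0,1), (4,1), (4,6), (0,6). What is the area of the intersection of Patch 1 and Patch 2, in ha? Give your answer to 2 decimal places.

12.00

|Patch 1∩Patch 2|: x∈[1,4], y∈[2,6] → 3·4 = 12.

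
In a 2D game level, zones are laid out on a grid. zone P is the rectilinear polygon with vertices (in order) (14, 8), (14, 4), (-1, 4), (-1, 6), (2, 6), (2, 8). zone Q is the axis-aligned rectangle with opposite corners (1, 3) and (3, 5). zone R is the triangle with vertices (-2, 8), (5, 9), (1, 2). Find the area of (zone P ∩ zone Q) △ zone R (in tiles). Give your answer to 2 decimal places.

|zone P ∩ zone Q| = 2.
|(zone P ∩ zone Q) ∩ zone R| = 1.4286.
|(zone P ∩ zone Q) △ zone R| = 2 + 22.5 − 2.8571 = 21.64.

21.64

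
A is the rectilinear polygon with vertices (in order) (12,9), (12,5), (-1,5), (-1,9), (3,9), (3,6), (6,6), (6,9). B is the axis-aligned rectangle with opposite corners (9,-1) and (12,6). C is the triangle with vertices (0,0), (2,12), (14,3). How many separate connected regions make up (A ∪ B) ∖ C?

(A ∪ B) ∖ C splits into 3 disjoint pieces (area 13.5, area 9.75, area 8.6667).

3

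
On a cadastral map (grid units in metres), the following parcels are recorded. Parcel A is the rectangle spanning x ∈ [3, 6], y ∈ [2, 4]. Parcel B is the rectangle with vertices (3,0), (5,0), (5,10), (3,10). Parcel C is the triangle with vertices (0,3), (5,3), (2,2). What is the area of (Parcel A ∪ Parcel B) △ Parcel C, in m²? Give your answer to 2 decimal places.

23.17

|Parcel A ∪ Parcel B| = 22.
|(Parcel A ∪ Parcel B) ∩ Parcel C| = 0.6667.
|(Parcel A ∪ Parcel B) △ Parcel C| = 22 + 2.5 − 1.3333 = 23.17.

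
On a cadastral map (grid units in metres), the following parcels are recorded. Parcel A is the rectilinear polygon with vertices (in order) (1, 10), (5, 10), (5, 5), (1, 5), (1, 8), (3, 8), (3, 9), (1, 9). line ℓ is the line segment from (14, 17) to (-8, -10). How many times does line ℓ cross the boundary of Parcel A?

2

The segment meets the boundary at (4.222,5), (5,5.955).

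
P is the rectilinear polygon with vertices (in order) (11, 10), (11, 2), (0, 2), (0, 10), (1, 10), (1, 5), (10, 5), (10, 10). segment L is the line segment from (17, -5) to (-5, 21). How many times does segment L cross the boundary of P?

2

The segment meets the boundary at (8.538,5), (11,2.091).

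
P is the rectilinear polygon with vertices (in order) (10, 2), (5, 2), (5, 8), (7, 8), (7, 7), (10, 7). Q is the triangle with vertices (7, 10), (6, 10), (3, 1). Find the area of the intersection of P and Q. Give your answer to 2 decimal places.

1.22

The intersection is the polygon with vertices (5,7), (5.333,8), (6.111,8), (5,5.5).
By the shoelace formula its area is 1.22.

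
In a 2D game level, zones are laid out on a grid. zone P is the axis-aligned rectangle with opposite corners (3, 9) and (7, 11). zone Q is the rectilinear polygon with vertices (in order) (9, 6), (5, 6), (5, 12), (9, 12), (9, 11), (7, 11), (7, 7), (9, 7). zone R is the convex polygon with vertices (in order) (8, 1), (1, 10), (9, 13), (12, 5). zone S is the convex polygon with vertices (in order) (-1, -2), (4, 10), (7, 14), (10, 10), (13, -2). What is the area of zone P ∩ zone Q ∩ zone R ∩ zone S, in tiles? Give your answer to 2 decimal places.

4.00

The intersection is the polygon with vertices (5,11), (7,11), (7,9), (5,9).
By the shoelace formula its area is 4.00.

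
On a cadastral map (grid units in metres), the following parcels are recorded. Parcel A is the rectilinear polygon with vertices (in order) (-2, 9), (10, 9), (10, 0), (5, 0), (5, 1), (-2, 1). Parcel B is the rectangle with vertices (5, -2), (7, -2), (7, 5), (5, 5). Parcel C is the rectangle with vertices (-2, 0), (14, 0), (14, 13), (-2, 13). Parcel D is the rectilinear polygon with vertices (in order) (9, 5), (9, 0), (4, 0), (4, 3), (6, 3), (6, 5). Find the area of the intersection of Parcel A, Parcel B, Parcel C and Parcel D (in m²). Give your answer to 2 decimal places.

8.00

The intersection is the polygon with vertices (5,3), (6,3), (6,5), (7,5), (7,0), (5,0), (5,1).
By the shoelace formula its area is 8.00.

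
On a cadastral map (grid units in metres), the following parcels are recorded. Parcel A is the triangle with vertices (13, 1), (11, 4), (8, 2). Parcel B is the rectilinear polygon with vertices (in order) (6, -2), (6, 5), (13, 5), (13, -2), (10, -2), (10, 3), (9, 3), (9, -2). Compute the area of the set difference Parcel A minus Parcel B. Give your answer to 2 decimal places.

1.22

|Parcel A| = 6.5, |Parcel A∩Parcel B| = 5.2833.
|Parcel A ∖ Parcel B| = |Parcel A| − |Parcel A∩Parcel B| = 6.5 − 5.2833 = 1.22.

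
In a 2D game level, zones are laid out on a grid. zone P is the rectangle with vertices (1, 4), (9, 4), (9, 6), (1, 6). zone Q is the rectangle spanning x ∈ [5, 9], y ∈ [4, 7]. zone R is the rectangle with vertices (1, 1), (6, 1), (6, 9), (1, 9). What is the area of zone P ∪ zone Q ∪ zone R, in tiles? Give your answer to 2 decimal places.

49.00

By inclusion–exclusion:
Individual areas: |zone P| = 16, |zone Q| = 12, |zone R| = 40.
|zone P∩zone Q|: x∈[5,9], y∈[4,6] → 4·2 = 8.
|zone P∩zone R|: x∈[1,6], y∈[4,6] → 5·2 = 10.
|zone Q∩zone R|: x∈[5,6], y∈[4,7] → 1·3 = 3.
|zone P∩zone Q∩zone R| = 2.
|zone P ∪ zone Q ∪ zone R| = 68 − 21 + 2 = 49.00.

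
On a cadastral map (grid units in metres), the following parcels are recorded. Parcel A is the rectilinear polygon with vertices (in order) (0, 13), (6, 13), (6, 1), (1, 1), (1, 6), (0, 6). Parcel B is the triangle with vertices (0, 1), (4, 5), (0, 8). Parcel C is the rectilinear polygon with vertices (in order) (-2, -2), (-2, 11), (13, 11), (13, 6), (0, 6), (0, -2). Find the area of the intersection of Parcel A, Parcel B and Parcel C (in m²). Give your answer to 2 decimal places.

2.67

The intersection is the polygon with vertices (0,6), (0,8), (2.667,6), (1,6).
By the shoelace formula its area is 2.67.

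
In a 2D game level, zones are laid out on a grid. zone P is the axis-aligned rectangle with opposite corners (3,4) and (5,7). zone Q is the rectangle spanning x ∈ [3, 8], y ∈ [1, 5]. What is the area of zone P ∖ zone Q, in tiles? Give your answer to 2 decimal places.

4.00

|zone P∩zone Q|: x∈[3,5], y∈[4,5] → 2·1 = 2.
|zone P| = 6.
|zone P ∖ zone Q| = |zone P| − |zone P∩zone Q| = 6 − 2 = 4.00.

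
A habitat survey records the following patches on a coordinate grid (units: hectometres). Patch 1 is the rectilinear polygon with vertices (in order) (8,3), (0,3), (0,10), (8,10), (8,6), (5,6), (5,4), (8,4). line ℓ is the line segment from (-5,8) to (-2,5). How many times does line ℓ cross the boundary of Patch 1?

The segment lies entirely outside Patch 1 and never meets its boundary.

0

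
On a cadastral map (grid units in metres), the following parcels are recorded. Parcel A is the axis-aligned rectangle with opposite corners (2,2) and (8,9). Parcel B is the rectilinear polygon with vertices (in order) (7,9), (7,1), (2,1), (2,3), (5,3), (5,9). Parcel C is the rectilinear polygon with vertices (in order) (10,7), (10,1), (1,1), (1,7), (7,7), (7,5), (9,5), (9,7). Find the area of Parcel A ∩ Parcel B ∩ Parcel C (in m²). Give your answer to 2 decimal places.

13.00

The intersection is the polygon with vertices (7,5), (7,2), (2,2), (2,3), (5,3), (5,7), (7,7).
By the shoelace formula its area is 13.00.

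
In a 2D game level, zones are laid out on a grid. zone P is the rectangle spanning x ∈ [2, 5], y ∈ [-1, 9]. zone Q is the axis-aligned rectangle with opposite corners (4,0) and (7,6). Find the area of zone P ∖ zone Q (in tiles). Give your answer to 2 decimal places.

24.00

|zone P∩zone Q|: x∈[4,5], y∈[0,6] → 1·6 = 6.
|zone P| = 30.
|zone P ∖ zone Q| = |zone P| − |zone P∩zone Q| = 30 − 6 = 24.00.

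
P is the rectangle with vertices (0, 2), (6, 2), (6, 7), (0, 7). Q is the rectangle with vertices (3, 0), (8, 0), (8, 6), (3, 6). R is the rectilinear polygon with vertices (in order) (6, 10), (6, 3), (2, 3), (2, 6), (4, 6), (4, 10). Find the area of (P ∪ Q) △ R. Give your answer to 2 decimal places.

|P ∪ Q| = 48.
|(P ∪ Q) ∩ R| = 14.
|(P ∪ Q) △ R| = 48 + 20 − 28 = 40.00.

40.00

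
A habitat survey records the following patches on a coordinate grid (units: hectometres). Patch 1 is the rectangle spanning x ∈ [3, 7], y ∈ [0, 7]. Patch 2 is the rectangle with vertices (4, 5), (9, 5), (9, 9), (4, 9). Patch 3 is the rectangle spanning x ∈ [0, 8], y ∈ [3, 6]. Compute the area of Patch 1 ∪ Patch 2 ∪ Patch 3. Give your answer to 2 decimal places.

53.00

By inclusion–exclusion:
Individual areas: |Patch 1| = 28, |Patch 2| = 20, |Patch 3| = 24.
|Patch 1∩Patch 2|: x∈[4,7], y∈[5,7] → 3·2 = 6.
|Patch 1∩Patch 3|: x∈[3,7], y∈[3,6] → 4·3 = 12.
|Patch 2∩Patch 3|: x∈[4,8], y∈[5,6] → 4·1 = 4.
|Patch 1∩Patch 2∩Patch 3| = 3.
|Patch 1 ∪ Patch 2 ∪ Patch 3| = 72 − 22 + 3 = 53.00.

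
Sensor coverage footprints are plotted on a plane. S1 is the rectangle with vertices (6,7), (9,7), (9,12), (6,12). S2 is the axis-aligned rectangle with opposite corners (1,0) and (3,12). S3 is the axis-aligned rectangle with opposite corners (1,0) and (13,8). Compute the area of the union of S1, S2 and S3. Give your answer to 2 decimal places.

116.00

By inclusion–exclusion:
Individual areas: |S1| = 15, |S2| = 24, |S3| = 96.
|S1∩S2| = 0 (no overlap).
|S1∩S3|: x∈[6,9], y∈[7,8] → 3·1 = 3.
|S2∩S3|: x∈[1,3], y∈[0,8] → 2·8 = 16.
|S1∩S2∩S3| = 0.
|S1 ∪ S2 ∪ S3| = 135 − 19 + 0 = 116.00.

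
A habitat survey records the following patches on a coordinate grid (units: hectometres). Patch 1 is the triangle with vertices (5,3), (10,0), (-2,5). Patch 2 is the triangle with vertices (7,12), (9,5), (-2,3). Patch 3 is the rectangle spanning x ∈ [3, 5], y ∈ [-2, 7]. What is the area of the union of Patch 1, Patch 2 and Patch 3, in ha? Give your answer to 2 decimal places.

55.82

By inclusion–exclusion:
Individual areas: |Patch 1| = 5.5, |Patch 2| = 40.5, |Patch 3| = 18.
|Patch 1∩Patch 2| = 0.7922.
|Patch 1∩Patch 3| = 1.5714.
|Patch 2∩Patch 3| = 5.8182.
|Patch 1∩Patch 2∩Patch 3| = 0.
|Patch 1 ∪ Patch 2 ∪ Patch 3| = 64 − 8.1818 + 0 = 55.82.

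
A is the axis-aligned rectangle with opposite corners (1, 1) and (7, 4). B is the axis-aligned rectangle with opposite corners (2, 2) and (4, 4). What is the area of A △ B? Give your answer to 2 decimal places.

|A∩B|: x∈[2,4], y∈[2,4] → 2·2 = 4.
|A △ B| = |A| + |B| − 2·|A∩B| = 18 + 4 − 8 = 14.00.

14.00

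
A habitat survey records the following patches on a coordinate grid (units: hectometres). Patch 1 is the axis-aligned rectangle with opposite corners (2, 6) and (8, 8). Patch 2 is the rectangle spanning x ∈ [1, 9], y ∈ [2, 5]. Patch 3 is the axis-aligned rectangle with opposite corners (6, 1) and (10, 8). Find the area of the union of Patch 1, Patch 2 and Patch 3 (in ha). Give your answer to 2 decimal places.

51.00

By inclusion–exclusion:
Individual areas: |Patch 1| = 12, |Patch 2| = 24, |Patch 3| = 28.
|Patch 1∩Patch 2| = 0 (no overlap).
|Patch 1∩Patch 3|: x∈[6,8], y∈[6,8] → 2·2 = 4.
|Patch 2∩Patch 3|: x∈[6,9], y∈[2,5] → 3·3 = 9.
|Patch 1∩Patch 2∩Patch 3| = 0.
|Patch 1 ∪ Patch 2 ∪ Patch 3| = 64 − 13 + 0 = 51.00.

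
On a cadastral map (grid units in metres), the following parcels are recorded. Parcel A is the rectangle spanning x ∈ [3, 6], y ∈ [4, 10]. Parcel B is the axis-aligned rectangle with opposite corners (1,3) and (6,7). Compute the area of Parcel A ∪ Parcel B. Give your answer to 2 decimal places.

By inclusion–exclusion:
Individual areas: |Parcel A| = 18, |Parcel B| = 20.
|Parcel A∩Parcel B|: x∈[3,6], y∈[4,7] → 3·3 = 9.
|Parcel A ∪ Parcel B| = 38 − 9 = 29.00.

29.00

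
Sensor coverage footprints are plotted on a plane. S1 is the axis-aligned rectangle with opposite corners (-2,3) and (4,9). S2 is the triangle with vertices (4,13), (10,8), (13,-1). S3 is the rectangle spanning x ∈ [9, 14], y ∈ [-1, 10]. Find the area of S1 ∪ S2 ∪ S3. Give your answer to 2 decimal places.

100.03

By inclusion–exclusion:
Individual areas: |S1| = 36, |S2| = 19.5, |S3| = 55.
|S1∩S2| = 0.
|S1∩S3| = 0 (no overlap).
|S2∩S3| = 10.4722.
|S1∩S2∩S3| = 0.
|S1 ∪ S2 ∪ S3| = 110.5 − 10.4722 + 0 = 100.03.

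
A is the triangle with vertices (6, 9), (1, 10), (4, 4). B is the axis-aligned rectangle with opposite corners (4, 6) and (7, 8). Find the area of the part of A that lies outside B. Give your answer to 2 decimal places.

11.10

|A| = 13.5, |A∩B| = 2.4.
|A ∖ B| = |A| − |A∩B| = 13.5 − 2.4 = 11.10.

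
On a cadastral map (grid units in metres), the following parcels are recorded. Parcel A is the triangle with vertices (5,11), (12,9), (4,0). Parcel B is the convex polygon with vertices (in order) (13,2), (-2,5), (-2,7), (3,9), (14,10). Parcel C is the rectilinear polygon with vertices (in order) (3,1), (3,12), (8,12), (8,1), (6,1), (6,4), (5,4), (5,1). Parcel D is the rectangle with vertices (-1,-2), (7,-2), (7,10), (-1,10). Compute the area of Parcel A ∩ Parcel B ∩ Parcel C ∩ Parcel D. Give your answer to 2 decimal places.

13.53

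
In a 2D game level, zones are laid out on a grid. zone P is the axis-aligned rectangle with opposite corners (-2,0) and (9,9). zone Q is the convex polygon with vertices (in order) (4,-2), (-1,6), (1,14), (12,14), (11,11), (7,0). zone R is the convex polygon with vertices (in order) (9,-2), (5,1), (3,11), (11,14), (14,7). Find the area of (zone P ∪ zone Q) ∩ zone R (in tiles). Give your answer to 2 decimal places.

|zone P ∪ zone Q| = 159.375.
|(zone P ∪ zone Q) ∩ zone R| = 71.76.

71.76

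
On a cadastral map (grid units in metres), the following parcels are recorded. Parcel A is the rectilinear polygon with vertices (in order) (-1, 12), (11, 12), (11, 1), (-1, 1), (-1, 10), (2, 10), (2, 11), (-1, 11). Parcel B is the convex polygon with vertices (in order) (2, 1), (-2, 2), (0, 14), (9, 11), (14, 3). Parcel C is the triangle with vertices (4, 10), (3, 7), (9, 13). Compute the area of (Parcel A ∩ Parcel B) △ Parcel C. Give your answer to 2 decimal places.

108.79

|Parcel A ∩ Parcel B| = 113.5083.
|(Parcel A ∩ Parcel B) ∩ Parcel C| = 5.3571.
|(Parcel A ∩ Parcel B) △ Parcel C| = 113.5083 + 6 − 10.7143 = 108.79.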